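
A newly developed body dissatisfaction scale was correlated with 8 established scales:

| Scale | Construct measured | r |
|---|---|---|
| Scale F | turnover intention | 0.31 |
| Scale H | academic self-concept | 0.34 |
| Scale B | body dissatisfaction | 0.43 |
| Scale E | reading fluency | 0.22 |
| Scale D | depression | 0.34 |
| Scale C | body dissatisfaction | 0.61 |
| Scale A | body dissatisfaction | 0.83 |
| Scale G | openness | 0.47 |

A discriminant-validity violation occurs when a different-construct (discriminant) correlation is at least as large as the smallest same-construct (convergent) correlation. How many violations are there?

Convergent (same construct = body dissatisfaction): Scale B, Scale C, Scale A.
Smallest convergent = 0.43. Discriminant values: 0.31, 0.34, 0.22, 0.34, 0.47; count ≥ 0.43 → 1.

1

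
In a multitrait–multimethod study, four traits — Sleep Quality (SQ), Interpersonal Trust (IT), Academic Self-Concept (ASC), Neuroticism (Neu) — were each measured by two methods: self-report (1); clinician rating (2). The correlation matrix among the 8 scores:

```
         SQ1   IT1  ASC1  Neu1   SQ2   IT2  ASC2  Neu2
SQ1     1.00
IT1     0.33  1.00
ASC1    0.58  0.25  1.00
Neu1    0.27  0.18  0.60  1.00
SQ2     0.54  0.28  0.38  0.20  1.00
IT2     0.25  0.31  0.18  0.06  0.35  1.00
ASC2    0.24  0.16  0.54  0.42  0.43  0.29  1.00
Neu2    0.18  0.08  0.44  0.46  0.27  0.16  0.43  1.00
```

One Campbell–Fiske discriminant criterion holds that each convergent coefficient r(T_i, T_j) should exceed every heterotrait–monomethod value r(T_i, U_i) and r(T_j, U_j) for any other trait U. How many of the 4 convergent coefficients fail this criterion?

Checking each validity diagonal entry against its comparison values:
SQ (methods 1·2): 0.54 vs {0.33, 0.35, 0.58, 0.43, 0.27, 0.27} → fail.
IT (methods 1·2): 0.31 vs {0.33, 0.35, 0.25, 0.29, 0.18, 0.16} → fail.
ASC (methods 1·2): 0.54 vs {0.58, 0.43, 0.25, 0.29, 0.60, 0.43} → fail.
Neu (methods 1·2): 0.46 vs {0.27, 0.27, 0.18, 0.16, 0.60, 0.43} → fail.
4 of 4 fail.

4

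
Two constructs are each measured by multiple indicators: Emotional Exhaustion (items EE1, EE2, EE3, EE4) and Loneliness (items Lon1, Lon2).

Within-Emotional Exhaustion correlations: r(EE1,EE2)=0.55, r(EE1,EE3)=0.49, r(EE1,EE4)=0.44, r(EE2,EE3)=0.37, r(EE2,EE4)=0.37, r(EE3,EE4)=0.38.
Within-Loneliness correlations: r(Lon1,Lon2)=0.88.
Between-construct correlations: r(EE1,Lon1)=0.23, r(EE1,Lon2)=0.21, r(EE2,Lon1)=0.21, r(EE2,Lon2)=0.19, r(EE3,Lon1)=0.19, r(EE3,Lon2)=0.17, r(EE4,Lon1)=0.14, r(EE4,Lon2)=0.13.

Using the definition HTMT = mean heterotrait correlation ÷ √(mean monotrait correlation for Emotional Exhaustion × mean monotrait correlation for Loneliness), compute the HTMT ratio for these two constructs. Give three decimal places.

0.298

Mean between = 1.47/8 = 0.1838.
Mean within-EE = 2.60/6 = 0.4333; mean within-Lon = 0.88/1 = 0.8800.
Geometric mean = √(0.4333 × 0.8800) = 0.6175.
HTMT = 0.1838 / 0.6175 = 0.298.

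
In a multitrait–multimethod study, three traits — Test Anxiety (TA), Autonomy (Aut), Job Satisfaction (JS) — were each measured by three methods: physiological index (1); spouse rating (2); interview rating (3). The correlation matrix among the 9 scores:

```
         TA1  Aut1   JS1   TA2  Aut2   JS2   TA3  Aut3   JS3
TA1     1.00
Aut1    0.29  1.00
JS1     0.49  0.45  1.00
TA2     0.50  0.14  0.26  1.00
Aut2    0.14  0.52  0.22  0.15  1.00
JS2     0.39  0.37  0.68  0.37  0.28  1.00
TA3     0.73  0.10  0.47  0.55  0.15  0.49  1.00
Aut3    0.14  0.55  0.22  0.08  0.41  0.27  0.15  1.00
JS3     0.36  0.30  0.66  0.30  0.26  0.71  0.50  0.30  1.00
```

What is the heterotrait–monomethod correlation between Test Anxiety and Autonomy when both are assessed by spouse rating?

Different traits, same method: r(TA2, Aut2) = 0.15.

0.15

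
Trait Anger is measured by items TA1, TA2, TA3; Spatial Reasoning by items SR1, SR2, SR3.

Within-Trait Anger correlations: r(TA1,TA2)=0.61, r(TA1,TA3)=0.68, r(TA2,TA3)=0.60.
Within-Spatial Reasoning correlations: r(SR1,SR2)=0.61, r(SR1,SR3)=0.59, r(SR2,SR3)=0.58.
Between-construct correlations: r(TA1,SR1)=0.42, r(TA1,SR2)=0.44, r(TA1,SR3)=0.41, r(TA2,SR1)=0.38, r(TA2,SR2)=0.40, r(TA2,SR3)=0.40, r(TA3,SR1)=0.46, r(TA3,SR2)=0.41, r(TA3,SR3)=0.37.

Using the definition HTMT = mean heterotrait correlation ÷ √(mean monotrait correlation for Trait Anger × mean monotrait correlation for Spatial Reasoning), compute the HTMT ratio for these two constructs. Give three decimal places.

0.671

Between-construct mean = 3.69/9 = 0.4100.
Mean within-TA = 1.89/3 = 0.6300; mean within-SR = 1.78/3 = 0.5933.
Geometric mean = √(0.6300 × 0.5933) = 0.6114.
HTMT = 0.4100 / 0.6114 = 0.671.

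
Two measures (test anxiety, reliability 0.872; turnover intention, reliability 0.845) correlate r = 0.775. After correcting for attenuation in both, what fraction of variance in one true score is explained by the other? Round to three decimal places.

0.815

Disattenuated r = 0.775 / √(0.872 × 0.845) = 0.775 / 0.8584 = 0.9028.
Shared true-score variance = 0.9028² = 0.8150 ≈ 0.815.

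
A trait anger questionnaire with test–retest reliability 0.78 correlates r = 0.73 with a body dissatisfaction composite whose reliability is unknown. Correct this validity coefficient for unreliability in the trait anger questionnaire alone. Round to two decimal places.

Single correction: r_c = r_obs / √r_xx = 0.73 / √0.78 = 0.73 / 0.8832 ≈ 0.83.

0.83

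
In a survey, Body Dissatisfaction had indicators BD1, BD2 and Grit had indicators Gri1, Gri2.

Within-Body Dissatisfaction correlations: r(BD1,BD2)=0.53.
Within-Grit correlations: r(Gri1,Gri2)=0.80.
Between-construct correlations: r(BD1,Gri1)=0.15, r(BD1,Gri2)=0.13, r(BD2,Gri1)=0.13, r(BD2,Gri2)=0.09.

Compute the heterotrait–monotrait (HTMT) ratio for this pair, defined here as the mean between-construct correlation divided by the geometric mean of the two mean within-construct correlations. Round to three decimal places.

Mean heterotrait r = 0.50/4 = 0.1250.
Mean within-BD = 0.53/1 = 0.5300; mean within-Gri = 0.80/1 = 0.8000.
Geometric mean = √(0.5300 × 0.8000) = 0.6512.
HTMT = 0.1250 / 0.6512 = 0.192.

0.192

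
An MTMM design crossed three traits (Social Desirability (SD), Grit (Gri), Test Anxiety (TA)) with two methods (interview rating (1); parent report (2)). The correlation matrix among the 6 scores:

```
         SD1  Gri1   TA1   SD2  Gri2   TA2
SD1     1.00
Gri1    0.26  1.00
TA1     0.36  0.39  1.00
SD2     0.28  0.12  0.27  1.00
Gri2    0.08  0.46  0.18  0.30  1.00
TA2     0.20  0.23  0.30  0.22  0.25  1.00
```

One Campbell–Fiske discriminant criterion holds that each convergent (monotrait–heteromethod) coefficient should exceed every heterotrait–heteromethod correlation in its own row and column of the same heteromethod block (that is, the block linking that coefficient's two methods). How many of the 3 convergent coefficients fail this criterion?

0

Checking each validity diagonal entry against its comparison values:
SD (methods 1·2): 0.28 vs {0.08, 0.12, 0.20, 0.27} → pass.
Gri (methods 1·2): 0.46 vs {0.12, 0.08, 0.23, 0.18} → pass.
TA (methods 1·2): 0.30 vs {0.27, 0.20, 0.18, 0.23} → pass.
0 of 3 fail.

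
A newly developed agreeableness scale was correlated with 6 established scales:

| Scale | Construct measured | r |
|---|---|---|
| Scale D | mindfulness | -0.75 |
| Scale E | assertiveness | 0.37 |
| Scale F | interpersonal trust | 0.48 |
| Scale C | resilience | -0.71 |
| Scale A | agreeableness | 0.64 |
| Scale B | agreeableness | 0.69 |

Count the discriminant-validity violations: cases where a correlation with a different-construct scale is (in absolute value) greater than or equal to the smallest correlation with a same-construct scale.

2

Convergent (same construct = agreeableness): Scale A, Scale B.
Smallest convergent = 0.64. Discriminant |r|: 0.75, 0.37, 0.48, 0.71; count ≥ 0.64 → 2.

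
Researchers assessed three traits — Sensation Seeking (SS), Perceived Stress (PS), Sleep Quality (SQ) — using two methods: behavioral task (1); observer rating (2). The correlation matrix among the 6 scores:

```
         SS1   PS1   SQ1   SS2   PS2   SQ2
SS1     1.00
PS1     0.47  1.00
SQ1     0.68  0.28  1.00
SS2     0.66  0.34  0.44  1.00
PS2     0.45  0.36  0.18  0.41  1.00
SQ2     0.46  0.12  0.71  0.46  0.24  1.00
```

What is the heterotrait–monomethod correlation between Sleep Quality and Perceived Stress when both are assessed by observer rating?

Different traits, same method: r(SQ2, PS2) = 0.24.

0.24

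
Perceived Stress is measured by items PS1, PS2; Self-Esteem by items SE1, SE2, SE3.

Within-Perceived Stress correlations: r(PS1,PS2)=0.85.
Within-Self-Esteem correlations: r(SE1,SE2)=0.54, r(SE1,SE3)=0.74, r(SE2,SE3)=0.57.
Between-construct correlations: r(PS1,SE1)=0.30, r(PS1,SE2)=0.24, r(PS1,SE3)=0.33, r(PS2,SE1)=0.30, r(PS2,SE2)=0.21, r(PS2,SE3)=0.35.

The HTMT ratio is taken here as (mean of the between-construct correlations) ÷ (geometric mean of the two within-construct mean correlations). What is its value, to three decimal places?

Mean heterotrait r = 1.73/6 = 0.2883.
Mean within-PS = 0.85/1 = 0.8500; mean within-SE = 1.85/3 = 0.6167.
Geometric mean = √(0.8500 × 0.6167) = 0.7240.
HTMT = 0.2883 / 0.7240 = 0.398.

0.398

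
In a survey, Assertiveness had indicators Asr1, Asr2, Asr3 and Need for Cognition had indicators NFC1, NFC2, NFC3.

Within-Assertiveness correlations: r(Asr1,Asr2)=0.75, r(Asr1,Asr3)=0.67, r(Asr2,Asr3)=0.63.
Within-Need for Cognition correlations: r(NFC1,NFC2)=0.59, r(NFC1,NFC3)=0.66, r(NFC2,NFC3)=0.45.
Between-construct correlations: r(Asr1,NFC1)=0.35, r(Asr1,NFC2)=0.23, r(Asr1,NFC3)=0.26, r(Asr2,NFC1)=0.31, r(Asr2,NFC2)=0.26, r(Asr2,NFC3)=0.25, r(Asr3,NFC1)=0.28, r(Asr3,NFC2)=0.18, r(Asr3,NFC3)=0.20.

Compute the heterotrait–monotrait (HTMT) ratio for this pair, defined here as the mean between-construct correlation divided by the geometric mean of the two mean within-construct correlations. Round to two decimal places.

0.41

Between-construct mean = 2.32/9 = 0.2578.
Mean within-Asr = 2.05/3 = 0.6833; mean within-NFC = 1.70/3 = 0.5667.
Geometric mean = √(0.6833 × 0.5667) = 0.6223.
HTMT = 0.2578 / 0.6223 = 0.41.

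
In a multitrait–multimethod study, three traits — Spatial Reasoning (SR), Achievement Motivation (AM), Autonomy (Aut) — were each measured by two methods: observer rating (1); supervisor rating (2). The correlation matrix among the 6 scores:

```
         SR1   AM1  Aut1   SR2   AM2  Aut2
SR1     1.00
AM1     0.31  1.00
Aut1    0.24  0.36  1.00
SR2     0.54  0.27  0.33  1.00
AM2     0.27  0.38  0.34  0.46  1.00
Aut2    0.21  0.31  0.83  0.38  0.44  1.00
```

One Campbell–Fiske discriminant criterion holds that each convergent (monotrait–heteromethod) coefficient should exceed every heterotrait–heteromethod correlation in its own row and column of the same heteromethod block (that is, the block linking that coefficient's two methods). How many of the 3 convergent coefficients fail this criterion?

Convergent coefficients and their comparison sets:
SR (methods 1·2): 0.54 vs {0.27, 0.27, 0.21, 0.33} → pass.
AM (methods 1·2): 0.38 vs {0.27, 0.27, 0.31, 0.34} → pass.
Aut (methods 1·2): 0.83 vs {0.33, 0.21, 0.34, 0.31} → pass.
0 of 3 fail.

0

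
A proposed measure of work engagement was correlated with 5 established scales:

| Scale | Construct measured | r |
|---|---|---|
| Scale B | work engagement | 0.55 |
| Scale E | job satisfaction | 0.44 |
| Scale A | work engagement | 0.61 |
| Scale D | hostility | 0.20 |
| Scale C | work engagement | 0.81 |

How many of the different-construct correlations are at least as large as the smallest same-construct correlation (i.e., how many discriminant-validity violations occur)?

Convergent (same construct = work engagement): Scale B, Scale A, Scale C.
Smallest convergent = 0.55. Discriminant values: 0.44, 0.20; count ≥ 0.55 → 0.

0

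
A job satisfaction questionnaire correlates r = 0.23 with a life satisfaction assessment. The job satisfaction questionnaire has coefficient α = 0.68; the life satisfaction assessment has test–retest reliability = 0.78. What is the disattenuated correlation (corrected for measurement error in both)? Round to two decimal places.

0.32

r_true = r_obs / √(r_xx · r_yy) = 0.23 / √(0.68 × 0.78) = 0.23 / √0.5304 = 0.23 / 0.7283 ≈ 0.32.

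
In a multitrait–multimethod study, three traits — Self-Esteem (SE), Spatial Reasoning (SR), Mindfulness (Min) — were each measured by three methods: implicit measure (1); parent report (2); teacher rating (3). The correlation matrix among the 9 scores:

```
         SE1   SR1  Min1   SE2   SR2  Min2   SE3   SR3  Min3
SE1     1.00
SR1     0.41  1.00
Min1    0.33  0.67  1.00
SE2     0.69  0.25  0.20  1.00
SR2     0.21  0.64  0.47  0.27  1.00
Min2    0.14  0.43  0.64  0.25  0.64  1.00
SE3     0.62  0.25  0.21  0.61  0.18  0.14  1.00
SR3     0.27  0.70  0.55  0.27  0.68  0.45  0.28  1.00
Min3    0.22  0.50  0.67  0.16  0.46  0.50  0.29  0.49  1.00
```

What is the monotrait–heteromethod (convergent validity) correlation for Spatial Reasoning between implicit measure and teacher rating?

0.70

Same trait (SR), different methods: r(SR1, SR3) = 0.70.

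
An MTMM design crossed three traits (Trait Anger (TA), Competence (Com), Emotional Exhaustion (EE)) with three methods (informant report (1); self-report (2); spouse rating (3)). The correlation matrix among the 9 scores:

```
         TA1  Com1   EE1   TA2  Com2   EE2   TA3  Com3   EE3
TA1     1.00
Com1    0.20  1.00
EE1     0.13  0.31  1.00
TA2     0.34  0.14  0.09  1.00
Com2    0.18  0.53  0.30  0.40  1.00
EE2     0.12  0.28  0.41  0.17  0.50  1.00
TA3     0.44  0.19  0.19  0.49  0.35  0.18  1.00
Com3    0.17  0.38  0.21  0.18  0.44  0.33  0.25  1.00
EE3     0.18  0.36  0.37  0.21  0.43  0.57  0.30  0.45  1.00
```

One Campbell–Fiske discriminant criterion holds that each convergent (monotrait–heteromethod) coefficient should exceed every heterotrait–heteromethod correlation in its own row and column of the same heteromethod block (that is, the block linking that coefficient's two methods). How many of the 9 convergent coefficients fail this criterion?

0

Checking each validity diagonal entry against its comparison values:
TA (methods 1·2): 0.34 vs {0.18, 0.14, 0.12, 0.09} → pass.
TA (methods 1·3): 0.44 vs {0.17, 0.19, 0.18, 0.19} → pass.
TA (methods 2·3): 0.49 vs {0.18, 0.35, 0.21, 0.18} → pass.
Com (methods 1·2): 0.53 vs {0.14, 0.18, 0.28, 0.30} → pass.
Com (methods 1·3): 0.38 vs {0.19, 0.17, 0.36, 0.21} → pass.
Com (methods 2·3): 0.44 vs {0.35, 0.18, 0.43, 0.33} → pass.
EE (methods 1·2): 0.41 vs {0.09, 0.12, 0.30, 0.28} → pass.
EE (methods 1·3): 0.37 vs {0.19, 0.18, 0.21, 0.36} → pass.
EE (methods 2·3): 0.57 vs {0.18, 0.21, 0.33, 0.43} → pass.
0 of 9 fail.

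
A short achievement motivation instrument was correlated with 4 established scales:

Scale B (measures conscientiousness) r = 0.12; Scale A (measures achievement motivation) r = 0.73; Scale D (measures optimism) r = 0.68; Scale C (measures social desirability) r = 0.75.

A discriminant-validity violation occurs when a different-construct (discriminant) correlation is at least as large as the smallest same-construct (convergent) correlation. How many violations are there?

Convergent (same construct = achievement motivation): Scale A.
Smallest convergent = 0.73. Discriminant values: 0.12, 0.68, 0.75; count ≥ 0.73 → 1.

1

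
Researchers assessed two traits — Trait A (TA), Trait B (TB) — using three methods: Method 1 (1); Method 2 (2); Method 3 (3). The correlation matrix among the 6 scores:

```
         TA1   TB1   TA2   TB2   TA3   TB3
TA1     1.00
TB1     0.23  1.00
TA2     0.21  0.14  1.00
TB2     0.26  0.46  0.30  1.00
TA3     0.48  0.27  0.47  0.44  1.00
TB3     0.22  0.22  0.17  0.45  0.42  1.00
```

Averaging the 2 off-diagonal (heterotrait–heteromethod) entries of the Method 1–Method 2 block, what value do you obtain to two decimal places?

0.20

HTHM values (method 1 × method 2): 0.26, 0.14; mean = 0.40/2 = 0.20.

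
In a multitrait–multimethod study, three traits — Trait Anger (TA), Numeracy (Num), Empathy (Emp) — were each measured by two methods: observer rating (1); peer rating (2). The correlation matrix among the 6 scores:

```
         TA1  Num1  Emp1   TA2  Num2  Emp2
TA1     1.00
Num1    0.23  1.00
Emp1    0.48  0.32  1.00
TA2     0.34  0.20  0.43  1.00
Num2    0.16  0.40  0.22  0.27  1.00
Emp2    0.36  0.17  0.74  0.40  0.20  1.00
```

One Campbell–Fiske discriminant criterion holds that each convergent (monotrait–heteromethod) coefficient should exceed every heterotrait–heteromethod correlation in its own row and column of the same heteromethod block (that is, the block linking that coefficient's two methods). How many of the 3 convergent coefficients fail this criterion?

1

Convergent coefficients and their comparison sets:
TA (methods 1·2): 0.34 vs {0.16, 0.20, 0.36, 0.43} → fail.
Num (methods 1·2): 0.40 vs {0.20, 0.16, 0.17, 0.22} → pass.
Emp (methods 1·2): 0.74 vs {0.43, 0.36, 0.22, 0.17} → pass.
1 of 3 fail.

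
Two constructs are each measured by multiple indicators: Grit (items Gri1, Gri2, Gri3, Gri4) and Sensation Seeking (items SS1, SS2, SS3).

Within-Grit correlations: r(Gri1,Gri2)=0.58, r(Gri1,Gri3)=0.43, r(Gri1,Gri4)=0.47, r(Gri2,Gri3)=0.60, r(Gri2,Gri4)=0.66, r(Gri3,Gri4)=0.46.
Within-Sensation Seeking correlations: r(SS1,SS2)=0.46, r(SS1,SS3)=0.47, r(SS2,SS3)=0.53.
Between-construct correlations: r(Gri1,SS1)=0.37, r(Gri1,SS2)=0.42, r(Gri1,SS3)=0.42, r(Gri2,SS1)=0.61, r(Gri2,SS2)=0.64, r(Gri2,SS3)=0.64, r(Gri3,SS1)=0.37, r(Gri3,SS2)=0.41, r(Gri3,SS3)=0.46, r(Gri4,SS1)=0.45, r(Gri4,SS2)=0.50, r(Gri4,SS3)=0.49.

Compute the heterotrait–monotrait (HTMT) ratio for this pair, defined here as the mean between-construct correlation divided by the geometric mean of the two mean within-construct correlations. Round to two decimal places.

Between-construct mean = 5.78/12 = 0.4817.
Mean within-Gri = 3.20/6 = 0.5333; mean within-SS = 1.46/3 = 0.4867.
Geometric mean = √(0.5333 × 0.4867) = 0.5095.
HTMT = 0.4817 / 0.5095 = 0.95.

0.95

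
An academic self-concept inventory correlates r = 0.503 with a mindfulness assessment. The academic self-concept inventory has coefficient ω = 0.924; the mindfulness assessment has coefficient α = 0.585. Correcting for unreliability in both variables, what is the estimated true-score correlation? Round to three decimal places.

0.684

r_true = r_obs / √(r_xx · r_yy) = 0.503 / √(0.924 × 0.585) = 0.503 / √0.540540 = 0.503 / 0.7352 ≈ 0.684.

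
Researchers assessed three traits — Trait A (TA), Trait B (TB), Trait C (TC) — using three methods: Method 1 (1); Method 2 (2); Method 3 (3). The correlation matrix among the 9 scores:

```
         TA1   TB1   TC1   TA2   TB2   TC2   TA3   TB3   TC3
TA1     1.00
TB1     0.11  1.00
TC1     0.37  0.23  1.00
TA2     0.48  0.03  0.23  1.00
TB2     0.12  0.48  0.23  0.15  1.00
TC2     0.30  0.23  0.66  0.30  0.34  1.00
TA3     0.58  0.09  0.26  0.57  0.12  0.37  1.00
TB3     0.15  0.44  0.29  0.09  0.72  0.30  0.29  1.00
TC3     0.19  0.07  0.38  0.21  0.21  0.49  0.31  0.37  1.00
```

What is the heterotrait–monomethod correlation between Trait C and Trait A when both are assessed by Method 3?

Different traits, same method: r(TC3, TA3) = 0.31.

0.31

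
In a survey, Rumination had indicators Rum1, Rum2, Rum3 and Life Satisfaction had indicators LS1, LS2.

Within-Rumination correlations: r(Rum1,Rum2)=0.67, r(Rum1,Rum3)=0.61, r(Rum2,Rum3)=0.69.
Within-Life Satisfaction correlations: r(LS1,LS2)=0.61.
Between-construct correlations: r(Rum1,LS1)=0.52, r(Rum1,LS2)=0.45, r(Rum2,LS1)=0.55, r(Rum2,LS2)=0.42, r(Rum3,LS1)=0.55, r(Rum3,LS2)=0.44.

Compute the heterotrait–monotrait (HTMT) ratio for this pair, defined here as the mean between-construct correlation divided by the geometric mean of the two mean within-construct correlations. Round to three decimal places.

Mean heterotrait r = 2.93/6 = 0.4883.
Mean within-Rum = 1.97/3 = 0.6567; mean within-LS = 0.61/1 = 0.6100.
Geometric mean = √(0.6567 × 0.6100) = 0.6329.
HTMT = 0.4883 / 0.6329 = 0.772.

0.772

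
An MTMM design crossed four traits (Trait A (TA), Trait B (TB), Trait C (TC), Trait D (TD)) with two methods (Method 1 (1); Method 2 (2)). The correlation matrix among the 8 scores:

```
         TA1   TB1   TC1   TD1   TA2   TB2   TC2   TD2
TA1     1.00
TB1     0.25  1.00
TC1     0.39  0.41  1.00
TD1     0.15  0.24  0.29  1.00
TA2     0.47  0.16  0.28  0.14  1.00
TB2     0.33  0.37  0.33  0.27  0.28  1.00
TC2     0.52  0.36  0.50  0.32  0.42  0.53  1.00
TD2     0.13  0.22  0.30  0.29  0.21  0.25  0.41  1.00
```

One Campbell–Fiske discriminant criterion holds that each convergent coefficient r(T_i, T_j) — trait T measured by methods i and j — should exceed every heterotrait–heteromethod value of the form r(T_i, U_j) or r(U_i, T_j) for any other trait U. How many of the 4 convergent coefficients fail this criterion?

3

Convergent coefficients and their comparison sets:
TA (methods 1·2): 0.47 vs {0.33, 0.16, 0.52, 0.28, 0.13, 0.14} → fail.
TB (methods 1·2): 0.37 vs {0.16, 0.33, 0.36, 0.33, 0.22, 0.27} → pass.
TC (methods 1·2): 0.50 vs {0.28, 0.52, 0.33, 0.36, 0.30, 0.32} → fail.
TD (methods 1·2): 0.29 vs {0.14, 0.13, 0.27, 0.22, 0.32, 0.30} → fail.
3 of 4 fail.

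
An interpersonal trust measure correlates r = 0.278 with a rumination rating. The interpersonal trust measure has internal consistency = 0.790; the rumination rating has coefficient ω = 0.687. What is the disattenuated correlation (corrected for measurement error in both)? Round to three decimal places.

r_true = r_obs / √(r_xx · r_yy) = 0.278 / √(0.790 × 0.687) = 0.278 / √0.542730 = 0.278 / 0.7367 ≈ 0.377.

0.377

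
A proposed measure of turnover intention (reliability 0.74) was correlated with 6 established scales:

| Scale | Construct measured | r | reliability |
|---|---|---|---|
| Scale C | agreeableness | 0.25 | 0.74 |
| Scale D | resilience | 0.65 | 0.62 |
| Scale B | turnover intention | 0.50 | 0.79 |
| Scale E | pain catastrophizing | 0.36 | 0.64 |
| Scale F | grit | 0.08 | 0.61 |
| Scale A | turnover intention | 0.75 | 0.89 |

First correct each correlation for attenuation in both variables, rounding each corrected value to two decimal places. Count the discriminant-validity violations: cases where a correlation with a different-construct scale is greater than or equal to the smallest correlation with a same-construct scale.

Disattenuated r (r / √(r_scale · r_new)):
  Scale C (disc): 0.25 / √(0.74·0.74) = 0.34
  Scale D (disc): 0.65 / √(0.62·0.74) = 0.96
  Scale B (conv): 0.50 / √(0.79·0.74) = 0.65
  Scale E (disc): 0.36 / √(0.64·0.74) = 0.52
  Scale F (disc): 0.08 / √(0.61·0.74) = 0.12
  Scale A (conv): 0.75 / √(0.89·0.74) = 0.92
Smallest convergent = 0.65. Discriminant values: 0.34, 0.96, 0.52, 0.12; count ≥ 0.65 → 1.

1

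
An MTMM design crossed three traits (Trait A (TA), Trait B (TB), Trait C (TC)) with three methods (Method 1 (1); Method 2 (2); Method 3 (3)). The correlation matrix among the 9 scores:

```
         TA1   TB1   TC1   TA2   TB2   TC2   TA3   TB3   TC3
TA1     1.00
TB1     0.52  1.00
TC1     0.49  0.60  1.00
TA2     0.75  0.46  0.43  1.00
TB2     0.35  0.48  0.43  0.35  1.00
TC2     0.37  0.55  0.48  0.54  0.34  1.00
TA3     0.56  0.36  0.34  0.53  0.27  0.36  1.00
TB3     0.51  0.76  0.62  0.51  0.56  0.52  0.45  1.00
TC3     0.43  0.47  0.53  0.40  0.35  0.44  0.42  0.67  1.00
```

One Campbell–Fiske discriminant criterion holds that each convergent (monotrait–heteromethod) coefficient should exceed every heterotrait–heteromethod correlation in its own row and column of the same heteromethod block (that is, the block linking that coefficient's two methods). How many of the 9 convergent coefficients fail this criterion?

Checking each validity diagonal entry against its comparison values:
TA (methods 1·2): 0.75 vs {0.35, 0.46, 0.37, 0.43} → pass.
TA (methods 1·3): 0.56 vs {0.51, 0.36, 0.43, 0.34} → pass.
TA (methods 2·3): 0.53 vs {0.51, 0.27, 0.40, 0.36} → pass.
TB (methods 1·2): 0.48 vs {0.46, 0.35, 0.55, 0.43} → fail.
TB (methods 1·3): 0.76 vs {0.36, 0.51, 0.47, 0.62} → pass.
TB (methods 2·3): 0.56 vs {0.27, 0.51, 0.35, 0.52} → pass.
TC (methods 1·2): 0.48 vs {0.43, 0.37, 0.43, 0.55} → fail.
TC (methods 1·3): 0.53 vs {0.34, 0.43, 0.62, 0.47} → fail.
TC (methods 2·3): 0.44 vs {0.36, 0.40, 0.52, 0.35} → fail.
4 of 9 fail.

4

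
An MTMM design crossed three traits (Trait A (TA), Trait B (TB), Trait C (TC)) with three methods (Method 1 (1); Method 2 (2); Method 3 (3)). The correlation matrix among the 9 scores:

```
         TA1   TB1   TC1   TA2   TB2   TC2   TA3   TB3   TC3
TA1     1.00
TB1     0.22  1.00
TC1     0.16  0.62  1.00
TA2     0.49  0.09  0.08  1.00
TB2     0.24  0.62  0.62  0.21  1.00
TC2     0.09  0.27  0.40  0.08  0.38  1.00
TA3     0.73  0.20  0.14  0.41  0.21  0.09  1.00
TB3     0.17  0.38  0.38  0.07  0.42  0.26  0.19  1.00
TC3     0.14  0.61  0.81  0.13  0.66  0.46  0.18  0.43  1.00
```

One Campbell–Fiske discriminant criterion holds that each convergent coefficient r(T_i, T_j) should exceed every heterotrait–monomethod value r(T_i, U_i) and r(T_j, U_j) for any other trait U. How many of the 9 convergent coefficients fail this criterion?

Convergent coefficients and their comparison sets:
TA (methods 1·2): 0.49 vs {0.22, 0.21, 0.16, 0.08} → pass.
TA (methods 1·3): 0.73 vs {0.22, 0.19, 0.16, 0.18} → pass.
TA (methods 2·3): 0.41 vs {0.21, 0.19, 0.08, 0.18} → pass.
TB (methods 1·2): 0.62 vs {0.22, 0.21, 0.62, 0.38} → fail.
TB (methods 1·3): 0.38 vs {0.22, 0.19, 0.62, 0.43} → fail.
TB (methods 2·3): 0.42 vs {0.21, 0.19, 0.38, 0.43} → fail.
TC (methods 1·2): 0.40 vs {0.16, 0.08, 0.62, 0.38} → fail.
TC (methods 1·3): 0.81 vs {0.16, 0.18, 0.62, 0.43} → pass.
TC (methods 2·3): 0.46 vs {0.08, 0.18, 0.38, 0.43} → pass.
4 of 9 fail.

4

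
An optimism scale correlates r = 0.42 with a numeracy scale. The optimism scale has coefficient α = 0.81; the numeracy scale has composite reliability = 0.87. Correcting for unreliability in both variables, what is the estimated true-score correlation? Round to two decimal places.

r_true = r_obs / √(r_xx · r_yy) = 0.42 / √(0.81 × 0.87) = 0.42 / √0.7047 = 0.42 / 0.8395 ≈ 0.50.

0.50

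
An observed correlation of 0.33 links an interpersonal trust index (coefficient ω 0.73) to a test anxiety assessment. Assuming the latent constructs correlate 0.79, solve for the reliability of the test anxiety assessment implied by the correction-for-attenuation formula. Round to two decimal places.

r_true = r_obs / √(r_xx · r_yy) ⇒ 0.79 = 0.33 / √(0.73 · r_yy).
√(0.73 · r_yy) = 0.33 / 0.79 = 0.4177; 0.73 · r_yy = 0.1745; r_yy = 0.1745 / 0.73 ≈ 0.24.

0.24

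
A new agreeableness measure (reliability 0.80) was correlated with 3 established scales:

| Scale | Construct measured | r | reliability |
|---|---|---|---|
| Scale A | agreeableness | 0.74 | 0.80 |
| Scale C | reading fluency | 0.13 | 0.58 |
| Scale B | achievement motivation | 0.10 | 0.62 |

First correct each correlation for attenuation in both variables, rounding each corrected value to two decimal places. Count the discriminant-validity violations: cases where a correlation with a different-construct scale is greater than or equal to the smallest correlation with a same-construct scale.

Disattenuated r (r / √(r_scale · r_new)):
  Scale A (conv): 0.74 / √(0.80·0.80) = 0.93
  Scale C (disc): 0.13 / √(0.58·0.80) = 0.19
  Scale B (disc): 0.10 / √(0.62·0.80) = 0.14
Smallest convergent = 0.93. Discriminant values: 0.19, 0.14; count ≥ 0.93 → 0.

0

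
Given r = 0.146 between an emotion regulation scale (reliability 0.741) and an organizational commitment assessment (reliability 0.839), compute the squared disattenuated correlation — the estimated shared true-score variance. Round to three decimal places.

0.034

Disattenuated r = 0.146 / √(0.741 × 0.839) = 0.146 / 0.7885 = 0.1852.
Shared true-score variance = 0.1852² = 0.0343 ≈ 0.034.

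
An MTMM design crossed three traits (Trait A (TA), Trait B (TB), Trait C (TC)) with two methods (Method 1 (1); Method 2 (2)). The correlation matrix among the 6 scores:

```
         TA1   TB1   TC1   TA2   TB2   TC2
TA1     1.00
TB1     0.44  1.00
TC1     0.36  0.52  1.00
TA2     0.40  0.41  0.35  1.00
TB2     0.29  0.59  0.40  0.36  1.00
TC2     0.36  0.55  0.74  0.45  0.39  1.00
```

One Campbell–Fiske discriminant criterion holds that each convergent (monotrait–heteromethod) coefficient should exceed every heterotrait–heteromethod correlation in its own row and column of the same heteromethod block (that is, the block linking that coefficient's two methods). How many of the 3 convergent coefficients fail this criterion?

1

Convergent coefficients and their comparison sets:
TA (methods 1·2): 0.40 vs {0.29, 0.41, 0.36, 0.35} → fail.
TB (methods 1·2): 0.59 vs {0.41, 0.29, 0.55, 0.40} → pass.
TC (methods 1·2): 0.74 vs {0.35, 0.36, 0.40, 0.55} → pass.
1 of 3 fail.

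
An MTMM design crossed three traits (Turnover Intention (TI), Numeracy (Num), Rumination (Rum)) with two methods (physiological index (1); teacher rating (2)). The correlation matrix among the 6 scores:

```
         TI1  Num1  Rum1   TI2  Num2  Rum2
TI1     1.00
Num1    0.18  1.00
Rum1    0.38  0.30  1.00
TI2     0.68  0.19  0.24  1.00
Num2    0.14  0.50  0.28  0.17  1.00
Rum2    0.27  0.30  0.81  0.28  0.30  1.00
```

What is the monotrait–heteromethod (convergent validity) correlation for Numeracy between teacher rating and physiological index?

0.50

Same trait (Num), different methods: r(Num2, Num1) = 0.50.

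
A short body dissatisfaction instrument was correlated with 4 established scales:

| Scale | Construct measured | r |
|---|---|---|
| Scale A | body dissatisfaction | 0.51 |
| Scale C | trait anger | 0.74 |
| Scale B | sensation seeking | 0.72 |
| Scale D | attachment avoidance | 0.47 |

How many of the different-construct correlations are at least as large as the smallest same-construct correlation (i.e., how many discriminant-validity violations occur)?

Convergent (same construct = body dissatisfaction): Scale A.
Smallest convergent = 0.51. Discriminant values: 0.74, 0.72, 0.47; count ≥ 0.51 → 2.

2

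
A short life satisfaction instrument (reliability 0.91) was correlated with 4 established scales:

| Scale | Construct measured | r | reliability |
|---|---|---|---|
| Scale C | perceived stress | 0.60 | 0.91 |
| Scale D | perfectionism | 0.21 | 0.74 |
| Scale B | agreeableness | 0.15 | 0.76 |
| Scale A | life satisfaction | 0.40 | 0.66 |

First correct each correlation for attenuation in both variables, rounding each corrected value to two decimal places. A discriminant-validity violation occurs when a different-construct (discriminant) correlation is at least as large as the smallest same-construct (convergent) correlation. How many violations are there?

1

Disattenuated r (r / √(r_scale · r_new)):
  Scale C (disc): 0.60 / √(0.91·0.91) = 0.66
  Scale D (disc): 0.21 / √(0.74·0.91) = 0.26
  Scale B (disc): 0.15 / √(0.76·0.91) = 0.18
  Scale A (conv): 0.40 / √(0.66·0.91) = 0.52
Smallest convergent = 0.52. Discriminant values: 0.66, 0.26, 0.18; count ≥ 0.52 → 1.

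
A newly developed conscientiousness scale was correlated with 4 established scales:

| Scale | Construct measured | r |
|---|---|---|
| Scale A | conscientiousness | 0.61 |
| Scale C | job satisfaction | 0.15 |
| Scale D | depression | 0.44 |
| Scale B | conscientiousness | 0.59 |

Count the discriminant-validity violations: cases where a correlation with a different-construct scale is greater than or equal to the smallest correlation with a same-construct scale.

Convergent (same construct = conscientiousness): Scale A, Scale B.
Smallest convergent = 0.59. Discriminant values: 0.15, 0.44; count ≥ 0.59 → 0.

0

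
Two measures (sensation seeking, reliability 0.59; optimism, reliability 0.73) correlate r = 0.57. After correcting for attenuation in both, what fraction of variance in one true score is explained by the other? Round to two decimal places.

Disattenuated r = 0.57 / √(0.59 × 0.73) = 0.57 / 0.6563 = 0.8685.
Shared true-score variance = 0.8685² = 0.7543 ≈ 0.75.

0.75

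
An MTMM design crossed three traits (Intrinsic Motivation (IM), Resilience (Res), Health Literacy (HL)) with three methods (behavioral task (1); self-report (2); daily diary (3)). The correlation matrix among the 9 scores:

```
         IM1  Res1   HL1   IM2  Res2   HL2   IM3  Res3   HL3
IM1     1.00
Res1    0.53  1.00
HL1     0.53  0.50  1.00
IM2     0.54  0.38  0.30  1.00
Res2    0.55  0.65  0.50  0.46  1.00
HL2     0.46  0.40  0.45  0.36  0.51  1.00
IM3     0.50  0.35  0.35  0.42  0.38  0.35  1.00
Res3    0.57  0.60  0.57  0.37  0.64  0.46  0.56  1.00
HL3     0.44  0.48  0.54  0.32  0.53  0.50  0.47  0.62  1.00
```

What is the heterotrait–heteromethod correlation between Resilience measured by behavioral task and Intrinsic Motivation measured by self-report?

Different traits and methods: r(Res1, IM2) = 0.38.

0.38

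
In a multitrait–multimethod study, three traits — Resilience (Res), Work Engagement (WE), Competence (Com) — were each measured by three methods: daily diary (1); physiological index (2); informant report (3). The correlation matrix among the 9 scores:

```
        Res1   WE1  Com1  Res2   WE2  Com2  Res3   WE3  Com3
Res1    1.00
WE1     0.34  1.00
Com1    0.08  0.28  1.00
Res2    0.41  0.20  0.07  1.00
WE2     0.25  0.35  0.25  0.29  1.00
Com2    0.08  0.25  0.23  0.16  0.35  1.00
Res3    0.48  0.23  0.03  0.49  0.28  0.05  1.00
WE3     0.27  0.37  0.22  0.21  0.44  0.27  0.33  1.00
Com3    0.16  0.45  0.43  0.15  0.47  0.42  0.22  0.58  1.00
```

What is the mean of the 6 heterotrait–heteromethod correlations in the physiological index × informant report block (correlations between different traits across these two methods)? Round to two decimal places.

0.24

HTHM values (method 2 × method 3): 0.21, 0.15, 0.28, 0.47, 0.05, 0.27; mean = 1.43/6 = 0.24.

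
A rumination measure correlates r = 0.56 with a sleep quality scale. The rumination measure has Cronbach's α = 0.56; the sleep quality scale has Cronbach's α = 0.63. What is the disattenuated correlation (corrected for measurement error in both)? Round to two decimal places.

0.94

r_true = r_obs / √(r_xx · r_yy) = 0.56 / √(0.56 × 0.63) = 0.56 / √0.3528 = 0.56 / 0.5940 ≈ 0.94.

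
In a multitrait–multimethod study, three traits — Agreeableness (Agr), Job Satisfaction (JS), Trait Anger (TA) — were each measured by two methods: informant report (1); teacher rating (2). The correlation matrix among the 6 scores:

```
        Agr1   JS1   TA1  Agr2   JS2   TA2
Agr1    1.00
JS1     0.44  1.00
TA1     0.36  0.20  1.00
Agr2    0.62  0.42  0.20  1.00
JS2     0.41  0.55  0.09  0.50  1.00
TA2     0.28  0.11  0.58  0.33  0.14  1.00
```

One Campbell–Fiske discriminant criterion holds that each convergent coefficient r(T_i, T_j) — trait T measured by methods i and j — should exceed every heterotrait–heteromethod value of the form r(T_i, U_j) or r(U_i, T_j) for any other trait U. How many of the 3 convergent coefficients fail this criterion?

Checking each validity diagonal entry against its comparison values:
Agr (methods 1·2): 0.62 vs {0.41, 0.42, 0.28, 0.20} → pass.
JS (methods 1·2): 0.55 vs {0.42, 0.41, 0.11, 0.09} → pass.
TA (methods 1·2): 0.58 vs {0.20, 0.28, 0.09, 0.11} → pass.
0 of 3 fail.

0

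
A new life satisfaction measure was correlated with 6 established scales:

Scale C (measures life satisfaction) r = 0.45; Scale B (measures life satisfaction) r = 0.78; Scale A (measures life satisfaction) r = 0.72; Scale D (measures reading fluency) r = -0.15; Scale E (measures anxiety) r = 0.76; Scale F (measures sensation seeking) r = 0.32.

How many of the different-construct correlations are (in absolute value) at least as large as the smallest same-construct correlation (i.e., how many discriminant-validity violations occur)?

Convergent (same construct = life satisfaction): Scale C, Scale B, Scale A.
Smallest convergent = 0.45. Discriminant |r|: 0.15, 0.76, 0.32; count ≥ 0.45 → 1.

1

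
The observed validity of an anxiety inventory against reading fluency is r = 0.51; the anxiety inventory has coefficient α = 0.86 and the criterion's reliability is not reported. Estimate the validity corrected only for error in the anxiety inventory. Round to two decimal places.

0.55

Single correction: r_c = r_obs / √r_xx = 0.51 / √0.86 = 0.51 / 0.9274 ≈ 0.55.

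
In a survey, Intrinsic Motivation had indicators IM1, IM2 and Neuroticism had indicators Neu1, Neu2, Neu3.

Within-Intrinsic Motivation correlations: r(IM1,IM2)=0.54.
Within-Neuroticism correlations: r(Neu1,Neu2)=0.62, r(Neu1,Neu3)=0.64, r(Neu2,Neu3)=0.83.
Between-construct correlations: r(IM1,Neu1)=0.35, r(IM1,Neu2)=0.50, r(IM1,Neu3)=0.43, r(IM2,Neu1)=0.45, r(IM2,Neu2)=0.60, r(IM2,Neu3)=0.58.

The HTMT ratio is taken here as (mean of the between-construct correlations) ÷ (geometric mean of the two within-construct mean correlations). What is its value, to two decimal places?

Mean between = 2.91/6 = 0.4850.
Mean within-IM = 0.54/1 = 0.5400; mean within-Neu = 2.09/3 = 0.6967.
Geometric mean = √(0.5400 × 0.6967) = 0.6134.
HTMT = 0.4850 / 0.6134 = 0.79.

0.79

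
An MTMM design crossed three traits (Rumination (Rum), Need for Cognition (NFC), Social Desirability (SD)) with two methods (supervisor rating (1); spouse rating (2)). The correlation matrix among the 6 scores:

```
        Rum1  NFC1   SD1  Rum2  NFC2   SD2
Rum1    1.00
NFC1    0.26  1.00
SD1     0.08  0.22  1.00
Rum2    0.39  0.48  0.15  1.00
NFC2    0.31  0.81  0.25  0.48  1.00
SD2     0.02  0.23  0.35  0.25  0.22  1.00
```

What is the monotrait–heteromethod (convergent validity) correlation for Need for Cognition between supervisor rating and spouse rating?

Same trait (NFC), different methods: r(NFC1, NFC2) = 0.81.

0.81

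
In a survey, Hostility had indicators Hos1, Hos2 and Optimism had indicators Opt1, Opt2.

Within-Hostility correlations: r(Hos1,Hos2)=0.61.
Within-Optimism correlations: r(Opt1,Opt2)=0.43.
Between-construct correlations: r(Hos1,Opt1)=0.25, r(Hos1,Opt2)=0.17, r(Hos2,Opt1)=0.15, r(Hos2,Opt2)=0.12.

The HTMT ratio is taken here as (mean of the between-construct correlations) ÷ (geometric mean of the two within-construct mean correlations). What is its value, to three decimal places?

Between-construct mean = 0.69/4 = 0.1725.
Mean within-Hos = 0.61/1 = 0.6100; mean within-Opt = 0.43/1 = 0.4300.
Geometric mean = √(0.6100 × 0.4300) = 0.5122.
HTMT = 0.1725 / 0.5122 = 0.337.

0.337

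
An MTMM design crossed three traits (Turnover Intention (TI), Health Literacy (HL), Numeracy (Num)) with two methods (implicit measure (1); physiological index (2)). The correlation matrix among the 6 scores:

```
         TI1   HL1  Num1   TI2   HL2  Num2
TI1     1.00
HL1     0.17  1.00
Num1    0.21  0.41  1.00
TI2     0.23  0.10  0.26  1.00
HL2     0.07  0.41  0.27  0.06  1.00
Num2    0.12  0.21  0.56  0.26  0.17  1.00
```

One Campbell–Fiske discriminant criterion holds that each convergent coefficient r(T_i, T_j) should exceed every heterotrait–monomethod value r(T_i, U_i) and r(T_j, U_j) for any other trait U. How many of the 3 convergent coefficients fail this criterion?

Checking each validity diagonal entry against its comparison values:
TI (methods 1·2): 0.23 vs {0.17, 0.06, 0.21, 0.26} → fail.
HL (methods 1·2): 0.41 vs {0.17, 0.06, 0.41, 0.17} → fail.
Num (methods 1·2): 0.56 vs {0.21, 0.26, 0.41, 0.17} → pass.
2 of 3 fail.

2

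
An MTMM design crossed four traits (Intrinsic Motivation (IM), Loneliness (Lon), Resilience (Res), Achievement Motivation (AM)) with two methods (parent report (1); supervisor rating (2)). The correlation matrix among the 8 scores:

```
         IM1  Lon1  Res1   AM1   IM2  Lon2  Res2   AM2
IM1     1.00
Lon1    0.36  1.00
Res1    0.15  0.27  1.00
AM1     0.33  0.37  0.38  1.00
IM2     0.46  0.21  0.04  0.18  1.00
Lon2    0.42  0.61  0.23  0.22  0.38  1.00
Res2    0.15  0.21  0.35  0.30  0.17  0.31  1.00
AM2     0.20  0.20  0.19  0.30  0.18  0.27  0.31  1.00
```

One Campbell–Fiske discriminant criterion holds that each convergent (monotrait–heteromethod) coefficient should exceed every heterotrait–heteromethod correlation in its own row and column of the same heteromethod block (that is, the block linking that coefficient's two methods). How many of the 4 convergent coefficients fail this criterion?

Checking each validity diagonal entry against its comparison values:
IM (methods 1·2): 0.46 vs {0.42, 0.21, 0.15, 0.04, 0.20, 0.18} → pass.
Lon (methods 1·2): 0.61 vs {0.21, 0.42, 0.21, 0.23, 0.20, 0.22} → pass.
Res (methods 1·2): 0.35 vs {0.04, 0.15, 0.23, 0.21, 0.19, 0.30} → pass.
AM (methods 1·2): 0.30 vs {0.18, 0.20, 0.22, 0.20, 0.30, 0.19} → fail.
1 of 4 fail.

1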